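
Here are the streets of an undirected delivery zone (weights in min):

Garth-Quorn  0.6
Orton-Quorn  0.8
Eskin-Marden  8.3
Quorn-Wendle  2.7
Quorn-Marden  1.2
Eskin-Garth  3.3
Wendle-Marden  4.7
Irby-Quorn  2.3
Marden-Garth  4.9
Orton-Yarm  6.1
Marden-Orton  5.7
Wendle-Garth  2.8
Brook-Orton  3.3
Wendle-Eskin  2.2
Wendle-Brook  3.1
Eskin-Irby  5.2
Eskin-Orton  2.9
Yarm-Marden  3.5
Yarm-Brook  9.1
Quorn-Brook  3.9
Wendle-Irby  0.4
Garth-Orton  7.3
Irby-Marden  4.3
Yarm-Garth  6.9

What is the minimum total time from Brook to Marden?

Candidate routes:
Brook → Quorn → Marden: 3.9+1.2 = 5.1
Brook → Wendle → Quorn → Marden: 3.1+2.7+1.2 = 7
Brook → Orton → Quorn → Marden: 3.3+0.8+1.2 = 5.3
Cheapest is Brook → Quorn → Marden at 5.1 min.

5.1 min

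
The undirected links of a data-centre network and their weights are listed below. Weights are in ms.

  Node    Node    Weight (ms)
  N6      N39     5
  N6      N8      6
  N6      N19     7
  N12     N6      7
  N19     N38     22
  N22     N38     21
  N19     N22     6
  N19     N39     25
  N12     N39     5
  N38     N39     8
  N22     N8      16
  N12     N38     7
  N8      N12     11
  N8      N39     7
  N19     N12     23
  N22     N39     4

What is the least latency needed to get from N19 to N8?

Compare a few routes:
N19 → N6 → N39 → N8: 7+5+7 = 19
N19 → N22 → N39 → N8: 6+4+7 = 17
N19 → N6 → N8: 7+6 = 13
The minimum is 13 ms via N19 → N6 → N8.

13 ms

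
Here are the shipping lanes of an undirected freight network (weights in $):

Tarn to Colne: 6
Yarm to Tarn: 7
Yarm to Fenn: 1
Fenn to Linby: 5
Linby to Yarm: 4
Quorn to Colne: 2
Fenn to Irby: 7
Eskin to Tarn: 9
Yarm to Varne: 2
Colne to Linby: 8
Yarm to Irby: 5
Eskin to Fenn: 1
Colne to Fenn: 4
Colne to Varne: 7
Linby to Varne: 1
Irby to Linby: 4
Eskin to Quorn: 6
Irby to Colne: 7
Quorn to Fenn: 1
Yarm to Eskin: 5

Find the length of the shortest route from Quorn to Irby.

$7

Enumerating some paths:
Quorn–Fenn–Irby: 1+7 = 8
Quorn–Fenn–Yarm–Irby: 1+1+5 = 7
The minimum is $7 via Quorn–Fenn–Yarm–Irby.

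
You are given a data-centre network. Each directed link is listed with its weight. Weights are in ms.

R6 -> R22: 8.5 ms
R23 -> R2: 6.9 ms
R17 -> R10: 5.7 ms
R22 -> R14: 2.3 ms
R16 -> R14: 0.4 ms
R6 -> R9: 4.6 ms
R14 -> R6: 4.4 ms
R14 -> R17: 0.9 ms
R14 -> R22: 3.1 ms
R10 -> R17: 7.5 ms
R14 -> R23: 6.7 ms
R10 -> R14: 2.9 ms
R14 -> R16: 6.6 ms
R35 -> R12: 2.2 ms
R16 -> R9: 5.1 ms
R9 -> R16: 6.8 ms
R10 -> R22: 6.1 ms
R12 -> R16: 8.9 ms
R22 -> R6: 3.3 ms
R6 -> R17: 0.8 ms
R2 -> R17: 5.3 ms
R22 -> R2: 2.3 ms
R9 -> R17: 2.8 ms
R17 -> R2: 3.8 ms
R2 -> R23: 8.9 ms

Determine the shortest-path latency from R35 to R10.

Running Dijkstra from R35:
R35: 0
R12: 2.2  (via R35)
R16: 11.1  (via R12)
R14: 11.5  (via R16)
R17: 12.4  (via R14)
R22: 14.6  (via R14)
R6: 15.9  (via R14)
R2: 16.2  (via R17)
R9: 16.2  (via R16)
R10: 18.1  (via R17)
Shortest route: R35–R12–R16–R14–R17–R10 = 18.1 ms.

18.1 ms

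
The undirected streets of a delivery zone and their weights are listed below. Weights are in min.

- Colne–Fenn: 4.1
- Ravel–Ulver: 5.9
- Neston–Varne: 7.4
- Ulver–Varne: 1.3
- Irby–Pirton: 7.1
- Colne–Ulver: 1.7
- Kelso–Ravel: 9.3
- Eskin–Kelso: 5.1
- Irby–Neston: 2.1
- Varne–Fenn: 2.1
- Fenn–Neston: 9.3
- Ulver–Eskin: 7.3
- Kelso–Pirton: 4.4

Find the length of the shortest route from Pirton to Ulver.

Enumerating some paths:
Pirton → Irby → Neston → Fenn → Varne → Ulver: 7.1+2.1+9.3+2.1+1.3 = 21.9
Pirton → Irby → Neston → Varne → Ulver: 7.1+2.1+7.4+1.3 = 17.9
Pirton → Kelso → Eskin → Ulver: 4.4+5.1+7.3 = 16.8
Pirton → Kelso → Ravel → Ulver: 4.4+9.3+5.9 = 19.6
Cheapest is Pirton → Kelso → Eskin → Ulver at 16.8 min.

16.8 min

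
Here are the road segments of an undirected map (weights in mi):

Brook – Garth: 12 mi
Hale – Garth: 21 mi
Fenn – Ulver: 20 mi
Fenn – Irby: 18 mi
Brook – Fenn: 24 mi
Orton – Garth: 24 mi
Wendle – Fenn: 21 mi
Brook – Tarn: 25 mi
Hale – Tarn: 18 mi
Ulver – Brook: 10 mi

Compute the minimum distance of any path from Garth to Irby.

54 mi

Compare a few routes:
Garth - Brook - Fenn - Irby: 12+24+18 = 54
Garth - Brook - Ulver - Fenn - Irby: 12+10+20+18 = 60
Garth - Hale - Tarn - Brook - Fenn - Irby: 21+18+25+24+18 = 106
Cheapest is Garth - Brook - Fenn - Irby at 54 mi.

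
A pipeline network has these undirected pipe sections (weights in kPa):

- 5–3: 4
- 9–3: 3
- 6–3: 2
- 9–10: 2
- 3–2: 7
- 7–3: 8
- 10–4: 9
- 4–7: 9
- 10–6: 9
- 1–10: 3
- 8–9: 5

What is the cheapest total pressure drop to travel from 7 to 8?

16 kPa

Compare a few routes:
7 → 3 → 6 → 10 → 9 → 8: 8+2+9+2+5 = 26
7 → 4 → 10 → 9 → 8: 9+9+2+5 = 25
7 → 3 → 9 → 8: 8+3+5 = 16
7 → 4 → 10 → 6 → 3 → 9 → 8: 9+9+9+2+3+5 = 37
The minimum is 16 kPa via 7 → 3 → 9 → 8.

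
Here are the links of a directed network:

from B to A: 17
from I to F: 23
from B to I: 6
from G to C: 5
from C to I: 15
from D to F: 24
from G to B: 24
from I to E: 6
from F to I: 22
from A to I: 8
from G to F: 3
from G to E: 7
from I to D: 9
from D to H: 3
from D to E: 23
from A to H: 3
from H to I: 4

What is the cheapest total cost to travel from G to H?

Settle nodes by increasing distance from G:
G: 0
F: 3  (via G)
C: 5  (via G)
E: 7  (via G)
I: 20  (via C)
B: 24  (via G)
D: 29  (via I)
H: 32  (via D)
Shortest route: G → C → I → D → H = 32.

32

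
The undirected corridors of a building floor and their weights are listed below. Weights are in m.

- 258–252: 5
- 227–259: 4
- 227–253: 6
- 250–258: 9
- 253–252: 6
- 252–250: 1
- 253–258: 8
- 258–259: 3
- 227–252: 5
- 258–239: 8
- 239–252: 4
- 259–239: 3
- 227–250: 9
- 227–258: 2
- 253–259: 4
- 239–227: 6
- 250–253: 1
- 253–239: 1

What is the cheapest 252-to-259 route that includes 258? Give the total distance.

8 m

Best 252 to 258: 252–258 costing 5
Best 258 to 259: 258–259 costing 3
Total via 258: 5 + 3 = 8 m.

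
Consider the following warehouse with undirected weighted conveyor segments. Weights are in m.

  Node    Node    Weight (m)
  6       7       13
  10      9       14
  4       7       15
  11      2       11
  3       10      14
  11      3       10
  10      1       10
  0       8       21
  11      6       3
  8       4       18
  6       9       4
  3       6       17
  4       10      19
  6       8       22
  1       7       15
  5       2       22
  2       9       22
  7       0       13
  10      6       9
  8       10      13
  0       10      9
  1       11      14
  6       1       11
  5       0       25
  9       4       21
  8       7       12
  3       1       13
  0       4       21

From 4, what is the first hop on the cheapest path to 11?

Enumerating some paths:
4 → 7 → 6 → 11: 15+13+3 = 31
4 → 9 → 6 → 11: 21+4+3 = 28
The minimum is 28 m via 4 → 9 → 6 → 11.
So from 4 the first move is to 9.

9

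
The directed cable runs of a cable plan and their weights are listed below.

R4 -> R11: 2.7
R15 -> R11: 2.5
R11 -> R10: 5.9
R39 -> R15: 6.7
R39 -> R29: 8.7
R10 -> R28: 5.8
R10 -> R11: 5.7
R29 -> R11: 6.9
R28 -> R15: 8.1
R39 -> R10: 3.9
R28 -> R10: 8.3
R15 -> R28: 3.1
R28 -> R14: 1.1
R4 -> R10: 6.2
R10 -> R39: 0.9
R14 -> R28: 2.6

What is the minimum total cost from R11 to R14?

12.8

Compare a few routes:
R11 - R10 - R39 - R15 - R28 - R14: 5.9+0.9+6.7+3.1+1.1 = 17.7
R11 - R10 - R28 - R14: 5.9+5.8+1.1 = 12.8
The minimum is 12.8 via R11 - R10 - R28 - R14.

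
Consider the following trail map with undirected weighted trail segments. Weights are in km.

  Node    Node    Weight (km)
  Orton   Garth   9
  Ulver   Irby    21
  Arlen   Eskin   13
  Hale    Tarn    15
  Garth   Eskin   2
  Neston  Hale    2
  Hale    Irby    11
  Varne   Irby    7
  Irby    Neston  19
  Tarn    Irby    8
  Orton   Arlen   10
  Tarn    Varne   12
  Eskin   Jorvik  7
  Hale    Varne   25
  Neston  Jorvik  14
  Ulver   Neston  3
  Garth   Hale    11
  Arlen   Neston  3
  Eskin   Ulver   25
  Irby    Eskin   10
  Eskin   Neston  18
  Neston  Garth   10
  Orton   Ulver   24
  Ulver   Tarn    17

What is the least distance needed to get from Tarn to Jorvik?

25 km

Enumerating some paths:
Tarn–Irby–Eskin–Jorvik: 8+10+7 = 25
Tarn–Hale–Neston–Jorvik: 15+2+14 = 31
Cheapest is Tarn–Irby–Eskin–Jorvik at 25 km.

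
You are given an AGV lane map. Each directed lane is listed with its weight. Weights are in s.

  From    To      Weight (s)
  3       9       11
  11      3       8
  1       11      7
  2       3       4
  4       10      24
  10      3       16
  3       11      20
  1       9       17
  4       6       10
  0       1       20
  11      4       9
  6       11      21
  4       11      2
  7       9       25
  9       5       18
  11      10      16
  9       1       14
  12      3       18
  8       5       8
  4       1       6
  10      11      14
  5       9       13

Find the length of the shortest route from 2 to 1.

29 s

Enumerating some paths:
2 - 3 - 9 - 1: 4+11+14 = 29
2 - 3 - 11 - 4 - 1: 4+20+9+6 = 39
Cheapest is 2 - 3 - 9 - 1 at 29 s.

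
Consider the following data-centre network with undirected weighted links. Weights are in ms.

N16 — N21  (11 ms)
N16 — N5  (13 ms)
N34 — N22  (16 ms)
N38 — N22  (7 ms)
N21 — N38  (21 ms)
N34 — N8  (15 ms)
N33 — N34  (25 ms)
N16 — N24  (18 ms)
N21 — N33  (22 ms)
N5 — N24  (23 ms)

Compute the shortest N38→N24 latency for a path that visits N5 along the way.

Best N38 to N5: N38–N21–N16–N5 costing 45
Best N5 to N24: N5–N24 costing 23
Total via N5: 45 + 23 = 68 ms.

68 ms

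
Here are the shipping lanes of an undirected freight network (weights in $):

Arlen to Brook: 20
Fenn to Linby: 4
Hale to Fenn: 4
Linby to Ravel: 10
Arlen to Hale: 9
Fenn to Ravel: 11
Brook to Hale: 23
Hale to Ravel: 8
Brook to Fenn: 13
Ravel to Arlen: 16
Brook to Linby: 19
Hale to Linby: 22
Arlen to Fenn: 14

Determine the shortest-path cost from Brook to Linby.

Running Dijkstra from Brook:
Brook: 0
Fenn: 13  (via Brook)
Linby: 17  (via Fenn)
Shortest route: Brook → Fenn → Linby = $17.

$17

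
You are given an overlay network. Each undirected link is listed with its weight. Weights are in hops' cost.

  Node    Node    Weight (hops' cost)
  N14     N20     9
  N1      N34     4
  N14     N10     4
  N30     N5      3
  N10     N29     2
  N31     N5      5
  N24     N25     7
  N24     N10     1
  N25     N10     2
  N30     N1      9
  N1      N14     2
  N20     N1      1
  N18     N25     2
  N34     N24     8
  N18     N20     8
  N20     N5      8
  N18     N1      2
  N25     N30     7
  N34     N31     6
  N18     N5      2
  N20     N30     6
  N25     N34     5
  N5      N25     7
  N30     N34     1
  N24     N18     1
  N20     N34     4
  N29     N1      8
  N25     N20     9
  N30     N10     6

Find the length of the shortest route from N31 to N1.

Candidate routes:
N31 → N34 → N20 → N1: 6+4+1 = 11
N31 → N5 → N18 → N1: 5+2+2 = 9
N31 → N34 → N1: 6+4 = 10
N31 → N5 → N30 → N34 → N1: 5+3+1+4 = 13
Cheapest is N31 → N5 → N18 → N1 at 9 hops' cost.

9 hops' cost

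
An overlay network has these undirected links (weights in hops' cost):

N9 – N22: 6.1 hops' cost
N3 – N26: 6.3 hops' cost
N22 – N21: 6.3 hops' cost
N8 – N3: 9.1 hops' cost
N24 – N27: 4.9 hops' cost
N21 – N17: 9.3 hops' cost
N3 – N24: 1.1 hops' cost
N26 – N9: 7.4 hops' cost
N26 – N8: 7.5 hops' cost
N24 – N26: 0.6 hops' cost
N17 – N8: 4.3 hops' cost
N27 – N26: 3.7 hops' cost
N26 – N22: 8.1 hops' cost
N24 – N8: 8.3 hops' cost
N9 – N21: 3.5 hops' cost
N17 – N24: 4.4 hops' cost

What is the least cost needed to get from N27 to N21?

Running Dijkstra from N27:
N27: 0
N26: 3.7  (via N27)
N24: 4.3  (via N26)
N3: 5.4  (via N24)
N17: 8.7  (via N24)
N9: 11.1  (via N26)
N8: 11.2  (via N26)
N22: 11.8  (via N26)
N21: 14.6  (via N9)
Shortest route: N27 → N26 → N9 → N21 = 14.6 hops' cost.

14.6 hops' cost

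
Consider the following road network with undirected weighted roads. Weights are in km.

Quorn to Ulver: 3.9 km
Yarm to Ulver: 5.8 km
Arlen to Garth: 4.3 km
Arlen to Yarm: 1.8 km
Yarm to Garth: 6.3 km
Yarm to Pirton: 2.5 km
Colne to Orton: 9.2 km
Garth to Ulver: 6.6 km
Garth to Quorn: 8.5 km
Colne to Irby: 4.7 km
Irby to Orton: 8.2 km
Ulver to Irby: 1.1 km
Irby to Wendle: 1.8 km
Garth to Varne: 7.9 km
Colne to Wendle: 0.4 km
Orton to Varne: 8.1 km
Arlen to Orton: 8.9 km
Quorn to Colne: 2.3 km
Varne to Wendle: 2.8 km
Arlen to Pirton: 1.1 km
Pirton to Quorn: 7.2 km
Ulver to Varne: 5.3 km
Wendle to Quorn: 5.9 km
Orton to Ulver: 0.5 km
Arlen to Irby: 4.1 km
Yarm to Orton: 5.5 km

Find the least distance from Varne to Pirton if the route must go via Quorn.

12.7 km

Best Varne to Quorn: Varne → Wendle → Colne → Quorn costing 5.5
Shortest Quorn→Pirton: Quorn → Pirton = 7.2
Total via Quorn: 5.5 + 7.2 = 12.7 km.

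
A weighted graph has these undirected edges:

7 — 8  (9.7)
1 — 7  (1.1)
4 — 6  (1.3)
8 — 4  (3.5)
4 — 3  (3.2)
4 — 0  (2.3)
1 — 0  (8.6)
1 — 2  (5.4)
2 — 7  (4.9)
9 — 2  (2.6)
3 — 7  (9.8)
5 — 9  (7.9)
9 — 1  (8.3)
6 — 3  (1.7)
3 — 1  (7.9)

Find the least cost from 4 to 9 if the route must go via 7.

19.5

Shortest 4→7: 4 → 0 → 1 → 7 = 12
Shortest 7→9: 7 → 2 → 9 = 7.5
Total via 7: 12 + 7.5 = 19.5.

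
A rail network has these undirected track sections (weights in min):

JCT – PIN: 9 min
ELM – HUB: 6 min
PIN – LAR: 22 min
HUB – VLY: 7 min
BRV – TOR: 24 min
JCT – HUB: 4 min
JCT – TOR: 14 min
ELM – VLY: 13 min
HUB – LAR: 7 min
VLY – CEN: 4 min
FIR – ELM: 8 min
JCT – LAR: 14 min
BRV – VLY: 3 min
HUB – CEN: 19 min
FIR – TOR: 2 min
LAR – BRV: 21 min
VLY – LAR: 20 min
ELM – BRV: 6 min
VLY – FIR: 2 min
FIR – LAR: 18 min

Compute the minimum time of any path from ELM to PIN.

19 min

Candidate routes:
ELM → HUB → JCT → PIN: 6+4+9 = 19
ELM → FIR → VLY → HUB → JCT → PIN: 8+2+7+4+9 = 30
ELM → BRV → VLY → HUB → JCT → PIN: 6+3+7+4+9 = 29
Cheapest is ELM → HUB → JCT → PIN at 19 min.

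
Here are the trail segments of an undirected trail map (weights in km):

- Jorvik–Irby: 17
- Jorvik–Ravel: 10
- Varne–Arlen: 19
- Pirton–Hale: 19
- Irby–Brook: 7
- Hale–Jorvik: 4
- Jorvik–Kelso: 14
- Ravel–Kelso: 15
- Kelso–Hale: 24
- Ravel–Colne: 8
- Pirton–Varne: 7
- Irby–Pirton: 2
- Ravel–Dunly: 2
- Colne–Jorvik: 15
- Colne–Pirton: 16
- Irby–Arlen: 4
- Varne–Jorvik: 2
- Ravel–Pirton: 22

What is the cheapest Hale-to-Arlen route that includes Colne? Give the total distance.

41 km

Best Hale to Colne: Hale–Jorvik–Colne costing 19
Best Colne to Arlen: Colne–Pirton–Irby–Arlen costing 22
Total via Colne: 19 + 22 = 41 km.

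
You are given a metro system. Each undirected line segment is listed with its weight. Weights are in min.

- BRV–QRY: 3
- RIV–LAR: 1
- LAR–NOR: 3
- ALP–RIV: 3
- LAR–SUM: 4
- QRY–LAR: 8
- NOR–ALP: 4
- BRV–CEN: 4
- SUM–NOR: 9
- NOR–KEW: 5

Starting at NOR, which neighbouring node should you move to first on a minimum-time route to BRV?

Compare a few routes:
NOR–ALP–RIV–LAR–QRY–BRV: 4+3+1+8+3 = 19
NOR–LAR–QRY–BRV: 3+8+3 = 14
Cheapest is NOR–LAR–QRY–BRV at 14 min.
So from NOR the first move is to LAR.

LAR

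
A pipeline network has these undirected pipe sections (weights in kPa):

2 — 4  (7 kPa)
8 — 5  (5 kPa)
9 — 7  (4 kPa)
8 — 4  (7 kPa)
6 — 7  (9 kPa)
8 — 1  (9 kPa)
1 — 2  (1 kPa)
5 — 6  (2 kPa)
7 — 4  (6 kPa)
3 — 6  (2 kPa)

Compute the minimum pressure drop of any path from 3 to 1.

Running Dijkstra from 3:
3: 0
6: 2  (via 3)
5: 4  (via 6)
8: 9  (via 5)
7: 11  (via 6)
9: 15  (via 7)
4: 16  (via 8)
1: 18  (via 8)
Shortest route: 3 → 6 → 5 → 8 → 1 = 18 kPa.

18 kPa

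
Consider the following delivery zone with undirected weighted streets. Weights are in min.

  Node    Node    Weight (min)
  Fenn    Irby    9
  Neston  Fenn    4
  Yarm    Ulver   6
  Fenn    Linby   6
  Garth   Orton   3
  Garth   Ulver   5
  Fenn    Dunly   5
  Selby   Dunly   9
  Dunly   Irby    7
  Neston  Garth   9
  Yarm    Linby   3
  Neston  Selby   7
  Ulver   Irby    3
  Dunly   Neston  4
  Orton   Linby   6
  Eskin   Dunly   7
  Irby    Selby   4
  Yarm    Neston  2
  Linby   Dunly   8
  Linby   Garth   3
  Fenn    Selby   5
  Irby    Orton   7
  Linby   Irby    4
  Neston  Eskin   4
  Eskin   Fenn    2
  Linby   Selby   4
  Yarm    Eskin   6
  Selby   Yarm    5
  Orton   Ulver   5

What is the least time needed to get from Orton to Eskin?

Settle nodes by increasing distance from Orton:
Orton: 0
Garth: 3  (via Orton)
Ulver: 5  (via Orton)
Linby: 6  (via Orton)
Irby: 7  (via Orton)
Yarm: 9  (via Linby)
Selby: 10  (via Linby)
Neston: 11  (via Yarm)
Fenn: 12  (via Linby)
Eskin: 14  (via Fenn)
Shortest route: Orton → Linby → Fenn → Eskin = 14 min.

14 min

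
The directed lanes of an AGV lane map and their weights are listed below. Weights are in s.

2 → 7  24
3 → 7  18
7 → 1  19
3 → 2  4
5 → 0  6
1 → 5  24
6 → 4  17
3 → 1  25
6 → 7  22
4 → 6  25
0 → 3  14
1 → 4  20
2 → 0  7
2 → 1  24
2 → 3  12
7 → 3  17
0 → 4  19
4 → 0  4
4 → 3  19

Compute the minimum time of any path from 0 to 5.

Compare a few routes:
0–3–7–1–5: 14+18+19+24 = 75
0–3–2–1–5: 14+4+24+24 = 66
0–3–1–5: 14+25+24 = 63
0–3–2–7–1–5: 14+4+24+19+24 = 85
The minimum is 63 s via 0–3–1–5.

63 s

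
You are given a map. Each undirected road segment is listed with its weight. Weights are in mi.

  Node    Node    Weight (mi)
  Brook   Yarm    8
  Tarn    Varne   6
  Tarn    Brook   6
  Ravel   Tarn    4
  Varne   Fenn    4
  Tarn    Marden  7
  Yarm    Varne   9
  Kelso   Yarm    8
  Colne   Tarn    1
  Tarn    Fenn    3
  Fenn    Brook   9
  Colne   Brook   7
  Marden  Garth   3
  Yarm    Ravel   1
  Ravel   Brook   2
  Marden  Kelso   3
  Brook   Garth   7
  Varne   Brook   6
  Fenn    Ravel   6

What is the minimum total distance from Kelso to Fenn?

Candidate routes:
Kelso → Yarm → Ravel → Fenn: 8+1+6 = 15
Kelso → Yarm → Ravel → Tarn → Fenn: 8+1+4+3 = 16
Kelso → Marden → Tarn → Fenn: 3+7+3 = 13
Kelso → Marden → Tarn → Ravel → Fenn: 3+7+4+6 = 20
The minimum is 13 mi via Kelso → Marden → Tarn → Fenn.

13 mi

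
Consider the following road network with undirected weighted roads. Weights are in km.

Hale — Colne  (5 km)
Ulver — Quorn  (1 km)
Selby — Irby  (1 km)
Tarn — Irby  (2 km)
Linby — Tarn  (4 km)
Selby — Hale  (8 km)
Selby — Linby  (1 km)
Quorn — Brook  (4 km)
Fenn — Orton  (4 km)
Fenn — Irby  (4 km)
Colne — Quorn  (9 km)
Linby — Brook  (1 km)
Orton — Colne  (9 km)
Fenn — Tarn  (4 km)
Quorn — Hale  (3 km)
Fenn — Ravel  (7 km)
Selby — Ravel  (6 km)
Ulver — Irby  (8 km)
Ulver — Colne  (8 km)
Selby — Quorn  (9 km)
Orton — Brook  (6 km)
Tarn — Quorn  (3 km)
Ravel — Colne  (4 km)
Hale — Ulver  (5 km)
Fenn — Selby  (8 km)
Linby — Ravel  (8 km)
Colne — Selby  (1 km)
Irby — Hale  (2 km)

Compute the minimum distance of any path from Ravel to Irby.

6 km

Candidate routes:
Ravel → Linby → Selby → Irby: 8+1+1 = 10
Ravel → Colne → Selby → Irby: 4+1+1 = 6
Ravel → Selby → Irby: 6+1 = 7
Ravel → Colne → Hale → Irby: 4+5+2 = 11
Cheapest is Ravel → Colne → Selby → Irby at 6 km.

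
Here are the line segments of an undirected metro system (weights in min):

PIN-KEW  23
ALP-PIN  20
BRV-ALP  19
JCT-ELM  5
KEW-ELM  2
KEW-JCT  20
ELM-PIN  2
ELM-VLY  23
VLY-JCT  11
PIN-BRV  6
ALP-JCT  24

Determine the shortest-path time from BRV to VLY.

Running Dijkstra from BRV:
BRV: 0
PIN: 6  (via BRV)
ELM: 8  (via PIN)
KEW: 10  (via ELM)
JCT: 13  (via ELM)
ALP: 19  (via BRV)
VLY: 24  (via JCT)
Shortest route: BRV → PIN → ELM → JCT → VLY = 24 min.

24 min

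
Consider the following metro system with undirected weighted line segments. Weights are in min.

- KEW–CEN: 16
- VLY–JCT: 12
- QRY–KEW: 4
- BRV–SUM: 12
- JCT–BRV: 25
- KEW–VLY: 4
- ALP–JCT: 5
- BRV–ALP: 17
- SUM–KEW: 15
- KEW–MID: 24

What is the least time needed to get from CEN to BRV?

43 min

Compare a few routes:
CEN–KEW–VLY–JCT–ALP–BRV: 16+4+12+5+17 = 54
CEN–KEW–VLY–JCT–BRV: 16+4+12+25 = 57
CEN–KEW–SUM–BRV: 16+15+12 = 43
The minimum is 43 min via CEN–KEW–SUM–BRV.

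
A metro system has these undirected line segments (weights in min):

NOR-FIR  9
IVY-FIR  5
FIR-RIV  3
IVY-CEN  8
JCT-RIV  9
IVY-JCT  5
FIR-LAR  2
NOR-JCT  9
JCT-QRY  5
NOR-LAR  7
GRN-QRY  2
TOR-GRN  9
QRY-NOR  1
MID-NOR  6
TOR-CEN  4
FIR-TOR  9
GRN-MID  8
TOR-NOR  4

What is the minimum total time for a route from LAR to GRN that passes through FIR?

Best LAR to FIR: LAR–FIR costing 2
Best FIR to GRN: FIR–NOR–QRY–GRN costing 12
Total via FIR: 2 + 12 = 14 min.

14 min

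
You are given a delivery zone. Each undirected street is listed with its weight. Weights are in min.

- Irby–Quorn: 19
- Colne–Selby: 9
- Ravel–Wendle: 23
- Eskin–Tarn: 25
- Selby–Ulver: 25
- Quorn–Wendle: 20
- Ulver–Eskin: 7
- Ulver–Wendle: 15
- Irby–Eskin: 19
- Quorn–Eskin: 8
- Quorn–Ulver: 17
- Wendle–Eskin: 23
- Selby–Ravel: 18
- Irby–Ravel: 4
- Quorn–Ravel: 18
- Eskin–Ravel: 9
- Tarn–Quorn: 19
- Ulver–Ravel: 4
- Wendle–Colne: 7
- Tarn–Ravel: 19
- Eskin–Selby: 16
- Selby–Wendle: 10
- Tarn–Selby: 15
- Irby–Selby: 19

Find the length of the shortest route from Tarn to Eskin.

Enumerating some paths:
Tarn → Ravel → Eskin: 19+9 = 28
Tarn → Ravel → Ulver → Eskin: 19+4+7 = 30
Tarn → Quorn → Eskin: 19+8 = 27
Tarn → Eskin: 25 = 25
The minimum is 25 min via Tarn → Eskin.

25 min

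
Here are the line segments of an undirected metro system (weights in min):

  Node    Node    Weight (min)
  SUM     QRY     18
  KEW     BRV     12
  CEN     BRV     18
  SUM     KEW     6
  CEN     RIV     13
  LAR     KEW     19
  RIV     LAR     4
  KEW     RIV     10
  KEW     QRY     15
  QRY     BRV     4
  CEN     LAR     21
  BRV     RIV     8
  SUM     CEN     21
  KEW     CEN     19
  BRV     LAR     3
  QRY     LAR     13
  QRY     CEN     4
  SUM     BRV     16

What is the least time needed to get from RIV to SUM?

Candidate routes:
RIV–KEW–SUM: 10+6 = 16
RIV–BRV–SUM: 8+16 = 24
RIV–LAR–BRV–SUM: 4+3+16 = 23
Cheapest is RIV–KEW–SUM at 16 min.

16 min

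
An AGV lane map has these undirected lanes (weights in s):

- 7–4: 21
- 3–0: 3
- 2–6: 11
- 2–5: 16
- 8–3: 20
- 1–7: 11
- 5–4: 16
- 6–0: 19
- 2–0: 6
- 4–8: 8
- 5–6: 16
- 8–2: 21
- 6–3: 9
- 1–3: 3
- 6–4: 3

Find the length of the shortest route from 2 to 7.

23 s

Settle nodes by increasing distance from 2:
2: 0
0: 6  (via 2)
3: 9  (via 0)
6: 11  (via 2)
1: 12  (via 3)
4: 14  (via 6)
5: 16  (via 2)
8: 21  (via 2)
7: 23  (via 1)
Shortest route: 2 → 0 → 3 → 1 → 7 = 23 s.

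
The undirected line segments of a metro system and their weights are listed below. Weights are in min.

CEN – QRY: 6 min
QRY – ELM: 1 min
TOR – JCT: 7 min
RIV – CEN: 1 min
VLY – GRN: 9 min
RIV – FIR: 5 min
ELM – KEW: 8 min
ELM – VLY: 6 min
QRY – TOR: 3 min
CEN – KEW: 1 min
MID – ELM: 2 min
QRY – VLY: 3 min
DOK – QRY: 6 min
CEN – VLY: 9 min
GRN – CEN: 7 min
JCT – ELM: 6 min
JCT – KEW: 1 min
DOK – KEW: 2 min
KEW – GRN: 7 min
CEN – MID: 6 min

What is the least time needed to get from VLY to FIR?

15 min

Running Dijkstra from VLY:
VLY: 0
QRY: 3  (via VLY)
ELM: 4  (via QRY)
MID: 6  (via ELM)
TOR: 6  (via QRY)
GRN: 9  (via VLY)
CEN: 9  (via VLY)
DOK: 9  (via QRY)
KEW: 10  (via CEN)
RIV: 10  (via CEN)
JCT: 10  (via ELM)
FIR: 15  (via RIV)
Shortest route: VLY–CEN–RIV–FIR = 15 min.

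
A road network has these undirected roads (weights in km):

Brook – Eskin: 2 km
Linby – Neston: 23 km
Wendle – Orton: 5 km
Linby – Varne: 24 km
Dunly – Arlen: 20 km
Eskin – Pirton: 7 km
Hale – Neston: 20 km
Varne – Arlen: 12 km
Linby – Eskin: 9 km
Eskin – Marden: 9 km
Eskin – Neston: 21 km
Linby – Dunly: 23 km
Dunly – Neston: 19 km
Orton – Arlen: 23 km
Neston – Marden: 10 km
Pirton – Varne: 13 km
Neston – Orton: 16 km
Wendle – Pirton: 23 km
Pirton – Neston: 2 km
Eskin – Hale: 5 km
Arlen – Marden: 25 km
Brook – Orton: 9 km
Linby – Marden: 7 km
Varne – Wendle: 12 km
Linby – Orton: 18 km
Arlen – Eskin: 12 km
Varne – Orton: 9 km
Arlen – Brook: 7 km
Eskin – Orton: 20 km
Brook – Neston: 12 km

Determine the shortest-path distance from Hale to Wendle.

Compare a few routes:
Hale–Eskin–Pirton–Neston–Orton–Wendle: 5+7+2+16+5 = 35
Hale–Eskin–Orton–Wendle: 5+20+5 = 30
Hale–Eskin–Pirton–Wendle: 5+7+23 = 35
Hale–Eskin–Brook–Orton–Wendle: 5+2+9+5 = 21
The minimum is 21 km via Hale–Eskin–Brook–Orton–Wendle.

21 km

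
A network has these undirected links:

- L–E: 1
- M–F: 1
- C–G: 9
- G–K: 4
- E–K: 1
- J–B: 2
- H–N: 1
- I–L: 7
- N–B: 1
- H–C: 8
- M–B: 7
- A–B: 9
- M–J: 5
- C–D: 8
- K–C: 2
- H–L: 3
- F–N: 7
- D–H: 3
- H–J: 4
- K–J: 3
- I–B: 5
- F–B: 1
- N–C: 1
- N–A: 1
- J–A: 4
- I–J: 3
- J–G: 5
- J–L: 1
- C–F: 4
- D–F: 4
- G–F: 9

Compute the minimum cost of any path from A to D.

5

Enumerating some paths:
A - N - B - F - D: 1+1+1+4 = 7
A - N - H - D: 1+1+3 = 5
Cheapest is A - N - H - D at 5.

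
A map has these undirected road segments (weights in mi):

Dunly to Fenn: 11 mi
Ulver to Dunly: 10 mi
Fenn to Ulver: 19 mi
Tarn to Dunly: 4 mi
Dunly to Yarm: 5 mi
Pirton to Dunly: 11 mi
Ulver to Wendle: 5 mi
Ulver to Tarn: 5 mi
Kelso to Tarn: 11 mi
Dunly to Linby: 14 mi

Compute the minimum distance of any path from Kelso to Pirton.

26 mi

Shortest distances from Kelso:
Kelso: 0
Tarn: 11  (via Kelso)
Dunly: 15  (via Tarn)
Ulver: 16  (via Tarn)
Yarm: 20  (via Dunly)
Wendle: 21  (via Ulver)
Fenn: 26  (via Dunly)
Pirton: 26  (via Dunly)
Shortest route: Kelso–Tarn–Dunly–Pirton = 26 mi.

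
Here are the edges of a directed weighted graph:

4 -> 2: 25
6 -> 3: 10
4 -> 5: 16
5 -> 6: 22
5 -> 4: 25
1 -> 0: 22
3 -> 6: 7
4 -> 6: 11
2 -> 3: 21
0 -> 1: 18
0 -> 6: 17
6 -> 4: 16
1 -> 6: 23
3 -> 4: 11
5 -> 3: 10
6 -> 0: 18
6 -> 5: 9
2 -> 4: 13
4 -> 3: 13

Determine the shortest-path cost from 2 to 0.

42

Enumerating some paths:
2 - 3 - 6 - 0: 21+7+18 = 46
2 - 4 - 6 - 0: 13+11+18 = 42
Cheapest is 2 - 4 - 6 - 0 at 42.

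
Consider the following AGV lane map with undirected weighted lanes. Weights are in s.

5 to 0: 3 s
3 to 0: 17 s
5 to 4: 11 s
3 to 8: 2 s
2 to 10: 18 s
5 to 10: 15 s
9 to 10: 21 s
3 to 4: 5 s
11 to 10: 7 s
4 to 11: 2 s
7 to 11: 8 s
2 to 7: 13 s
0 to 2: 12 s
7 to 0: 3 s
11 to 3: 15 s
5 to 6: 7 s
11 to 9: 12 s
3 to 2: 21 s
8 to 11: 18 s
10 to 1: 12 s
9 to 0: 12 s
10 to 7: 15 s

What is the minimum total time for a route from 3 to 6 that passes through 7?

Shortest 3→7: 3 → 4 → 11 → 7 = 15
Shortest 7→6: 7 → 0 → 5 → 6 = 13
Total via 7: 15 + 13 = 28 s.

28 s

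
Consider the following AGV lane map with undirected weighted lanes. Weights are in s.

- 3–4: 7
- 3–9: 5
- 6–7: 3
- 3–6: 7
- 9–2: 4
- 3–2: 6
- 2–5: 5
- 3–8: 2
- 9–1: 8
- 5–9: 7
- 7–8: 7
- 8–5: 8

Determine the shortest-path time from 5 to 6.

Settle nodes by increasing distance from 5:
5: 0
2: 5  (via 5)
9: 7  (via 5)
8: 8  (via 5)
3: 10  (via 8)
1: 15  (via 9)
7: 15  (via 8)
4: 17  (via 3)
6: 17  (via 3)
Shortest route: 5 → 8 → 3 → 6 = 17 s.

17 s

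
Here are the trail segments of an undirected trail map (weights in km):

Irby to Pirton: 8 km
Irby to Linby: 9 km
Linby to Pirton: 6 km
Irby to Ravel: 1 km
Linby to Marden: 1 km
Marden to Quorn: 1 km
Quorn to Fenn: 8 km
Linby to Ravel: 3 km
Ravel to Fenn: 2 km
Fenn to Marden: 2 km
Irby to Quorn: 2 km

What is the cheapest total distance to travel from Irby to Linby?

4 km

Running Dijkstra from Irby:
Irby: 0
Ravel: 1  (via Irby)
Quorn: 2  (via Irby)
Fenn: 3  (via Ravel)
Marden: 3  (via Quorn)
Linby: 4  (via Ravel)
Shortest route: Irby–Ravel–Linby = 4 km.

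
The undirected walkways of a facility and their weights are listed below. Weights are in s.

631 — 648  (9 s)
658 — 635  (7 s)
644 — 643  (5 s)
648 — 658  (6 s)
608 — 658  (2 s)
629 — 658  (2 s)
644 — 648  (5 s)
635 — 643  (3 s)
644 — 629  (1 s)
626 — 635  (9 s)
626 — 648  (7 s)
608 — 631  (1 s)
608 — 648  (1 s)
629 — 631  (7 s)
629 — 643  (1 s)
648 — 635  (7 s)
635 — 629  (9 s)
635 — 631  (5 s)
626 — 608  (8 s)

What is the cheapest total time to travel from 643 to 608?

Candidate routes:
643 → 629 → 644 → 648 → 608: 1+1+5+1 = 8
643 → 629 → 658 → 608: 1+2+2 = 5
643 → 635 → 631 → 608: 3+5+1 = 9
The minimum is 5 s via 643 → 629 → 658 → 608.

5 s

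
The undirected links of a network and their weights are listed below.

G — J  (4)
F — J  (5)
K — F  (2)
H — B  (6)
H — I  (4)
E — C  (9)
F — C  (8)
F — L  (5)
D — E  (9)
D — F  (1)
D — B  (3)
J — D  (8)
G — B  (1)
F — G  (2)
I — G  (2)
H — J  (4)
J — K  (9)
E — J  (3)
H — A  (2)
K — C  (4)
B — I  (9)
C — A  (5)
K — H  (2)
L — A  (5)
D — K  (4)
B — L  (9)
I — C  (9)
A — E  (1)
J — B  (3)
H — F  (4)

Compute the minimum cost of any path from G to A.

8

Candidate routes:
G - J - H - A: 4+4+2 = 10
G - F - H - A: 2+4+2 = 8
G - B - H - A: 1+6+2 = 9
G - B - J - H - A: 1+3+4+2 = 10
Cheapest is G - F - H - A at 8.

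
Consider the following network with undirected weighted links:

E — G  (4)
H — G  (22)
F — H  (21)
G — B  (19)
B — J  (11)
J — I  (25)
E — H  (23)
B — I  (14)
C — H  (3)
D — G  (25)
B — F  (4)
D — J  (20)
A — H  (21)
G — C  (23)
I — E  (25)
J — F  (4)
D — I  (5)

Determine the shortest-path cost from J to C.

28

Shortest distances from J:
J: 0
F: 4  (via J)
B: 8  (via F)
D: 20  (via J)
I: 22  (via B)
H: 25  (via F)
G: 27  (via B)
C: 28  (via H)
Shortest route: J → F → H → C = 28.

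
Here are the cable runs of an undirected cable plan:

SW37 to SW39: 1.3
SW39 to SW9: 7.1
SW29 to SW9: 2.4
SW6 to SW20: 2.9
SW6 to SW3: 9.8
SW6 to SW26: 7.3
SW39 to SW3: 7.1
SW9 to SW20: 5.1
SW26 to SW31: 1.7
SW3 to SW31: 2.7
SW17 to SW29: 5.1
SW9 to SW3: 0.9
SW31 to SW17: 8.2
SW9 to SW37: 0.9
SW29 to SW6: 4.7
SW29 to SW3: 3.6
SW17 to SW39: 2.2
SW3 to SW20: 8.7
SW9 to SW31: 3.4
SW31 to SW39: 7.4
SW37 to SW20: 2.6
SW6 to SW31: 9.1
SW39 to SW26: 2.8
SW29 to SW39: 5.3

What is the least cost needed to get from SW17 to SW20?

6.1

Enumerating some paths:
SW17 - SW29 - SW9 - SW37 - SW20: 5.1+2.4+0.9+2.6 = 11
SW17 - SW39 - SW37 - SW9 - SW20: 2.2+1.3+0.9+5.1 = 9.5
SW17 - SW39 - SW37 - SW20: 2.2+1.3+2.6 = 6.1
SW17 - SW29 - SW9 - SW20: 5.1+2.4+5.1 = 12.6
The minimum is 6.1 via SW17 - SW39 - SW37 - SW20.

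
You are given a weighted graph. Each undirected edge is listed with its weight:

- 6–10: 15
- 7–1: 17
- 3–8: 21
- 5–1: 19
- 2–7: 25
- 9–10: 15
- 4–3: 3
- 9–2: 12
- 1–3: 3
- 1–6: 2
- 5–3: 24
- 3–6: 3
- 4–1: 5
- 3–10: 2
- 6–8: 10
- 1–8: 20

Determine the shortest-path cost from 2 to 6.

32

Running Dijkstra from 2:
2: 0
9: 12  (via 2)
7: 25  (via 2)
10: 27  (via 9)
3: 29  (via 10)
1: 32  (via 3)
4: 32  (via 3)
6: 32  (via 3)
Shortest route: 2 → 9 → 10 → 3 → 6 = 32.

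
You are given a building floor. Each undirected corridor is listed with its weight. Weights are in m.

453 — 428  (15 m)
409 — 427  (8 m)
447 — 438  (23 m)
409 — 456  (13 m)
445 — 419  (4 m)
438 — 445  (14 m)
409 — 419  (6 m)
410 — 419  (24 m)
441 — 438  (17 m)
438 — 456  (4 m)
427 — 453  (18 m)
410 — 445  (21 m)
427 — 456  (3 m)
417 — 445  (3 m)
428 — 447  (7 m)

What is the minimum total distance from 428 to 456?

34 m

Candidate routes:
428 → 453 → 427 → 409 → 456: 15+18+8+13 = 54
428 → 447 → 438 → 456: 7+23+4 = 34
428 → 453 → 427 → 456: 15+18+3 = 36
The minimum is 34 m via 428 → 447 → 438 → 456.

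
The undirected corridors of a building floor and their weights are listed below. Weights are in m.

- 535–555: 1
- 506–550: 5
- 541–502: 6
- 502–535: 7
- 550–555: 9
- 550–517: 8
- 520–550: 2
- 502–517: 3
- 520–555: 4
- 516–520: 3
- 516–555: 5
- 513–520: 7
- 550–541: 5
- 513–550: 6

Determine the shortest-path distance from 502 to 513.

17 m

Compare a few routes:
502 → 517 → 550 → 513: 3+8+6 = 17
502 → 535 → 555 → 520 → 513: 7+1+4+7 = 19
The minimum is 17 m via 502 → 517 → 550 → 513.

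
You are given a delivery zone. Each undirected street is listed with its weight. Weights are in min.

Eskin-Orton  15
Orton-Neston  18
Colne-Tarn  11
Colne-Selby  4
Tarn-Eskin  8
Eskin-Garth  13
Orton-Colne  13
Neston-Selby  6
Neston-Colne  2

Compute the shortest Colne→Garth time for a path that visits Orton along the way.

41 min

Best Colne to Orton: Colne–Orton costing 13
Shortest Orton→Garth: Orton–Eskin–Garth = 28
Total via Orton: 13 + 28 = 41 min.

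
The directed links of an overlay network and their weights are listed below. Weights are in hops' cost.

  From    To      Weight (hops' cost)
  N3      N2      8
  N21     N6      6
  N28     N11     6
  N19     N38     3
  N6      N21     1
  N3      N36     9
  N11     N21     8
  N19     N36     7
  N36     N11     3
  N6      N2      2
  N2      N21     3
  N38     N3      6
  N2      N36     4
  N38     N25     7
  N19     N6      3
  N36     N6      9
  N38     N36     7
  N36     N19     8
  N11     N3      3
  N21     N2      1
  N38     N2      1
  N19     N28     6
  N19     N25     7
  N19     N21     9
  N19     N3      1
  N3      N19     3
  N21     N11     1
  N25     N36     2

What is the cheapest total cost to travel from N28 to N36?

18 hops' cost

Running Dijkstra from N28:
N28: 0
N11: 6  (via N28)
N3: 9  (via N11)
N19: 12  (via N3)
N21: 14  (via N11)
N38: 15  (via N19)
N6: 15  (via N19)
N2: 15  (via N21)
N36: 18  (via N3)
Shortest route: N28–N11–N3–N36 = 18 hops' cost.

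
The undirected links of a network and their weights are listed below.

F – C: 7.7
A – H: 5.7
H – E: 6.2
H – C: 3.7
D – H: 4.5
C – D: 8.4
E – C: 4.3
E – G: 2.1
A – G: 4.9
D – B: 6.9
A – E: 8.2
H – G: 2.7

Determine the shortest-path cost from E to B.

16.2

Settle nodes by increasing distance from E:
E: 0
G: 2.1  (via E)
C: 4.3  (via E)
H: 4.8  (via G)
A: 7  (via G)
D: 9.3  (via H)
F: 12  (via C)
B: 16.2  (via D)
Shortest route: E–G–H–D–B = 16.2.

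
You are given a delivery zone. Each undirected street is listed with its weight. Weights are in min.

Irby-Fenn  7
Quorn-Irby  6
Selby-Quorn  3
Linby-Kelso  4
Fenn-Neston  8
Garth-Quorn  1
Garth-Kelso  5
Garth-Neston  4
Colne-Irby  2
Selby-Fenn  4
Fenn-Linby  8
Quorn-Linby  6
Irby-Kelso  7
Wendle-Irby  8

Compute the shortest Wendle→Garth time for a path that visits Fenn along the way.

Shortest Wendle→Fenn: Wendle–Irby–Fenn = 15
Shortest Fenn→Garth: Fenn–Selby–Quorn–Garth = 8
Total via Fenn: 15 + 8 = 23 min.

23 min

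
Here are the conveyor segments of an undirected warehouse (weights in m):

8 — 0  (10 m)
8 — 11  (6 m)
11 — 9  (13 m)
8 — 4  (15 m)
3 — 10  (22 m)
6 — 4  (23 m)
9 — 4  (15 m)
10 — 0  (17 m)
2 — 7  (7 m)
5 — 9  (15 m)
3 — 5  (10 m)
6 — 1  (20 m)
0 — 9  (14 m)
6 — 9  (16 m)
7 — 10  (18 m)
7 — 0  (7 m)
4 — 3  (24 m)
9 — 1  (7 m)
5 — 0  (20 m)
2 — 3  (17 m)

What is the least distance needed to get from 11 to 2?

Running Dijkstra from 11:
11: 0
8: 6  (via 11)
9: 13  (via 11)
0: 16  (via 8)
1: 20  (via 9)
4: 21  (via 8)
7: 23  (via 0)
5: 28  (via 9)
6: 29  (via 9)
2: 30  (via 7)
Shortest route: 11–8–0–7–2 = 30 m.

30 m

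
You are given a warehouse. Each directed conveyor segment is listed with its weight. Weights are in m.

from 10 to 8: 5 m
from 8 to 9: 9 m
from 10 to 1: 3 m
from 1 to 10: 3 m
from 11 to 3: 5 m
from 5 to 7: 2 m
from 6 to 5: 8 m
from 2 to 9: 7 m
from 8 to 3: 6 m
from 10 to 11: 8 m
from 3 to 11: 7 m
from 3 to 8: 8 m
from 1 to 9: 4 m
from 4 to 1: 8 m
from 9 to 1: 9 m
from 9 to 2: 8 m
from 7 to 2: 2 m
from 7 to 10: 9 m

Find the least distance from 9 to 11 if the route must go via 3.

Shortest 9→3: 9–1–10–8–3 = 23
Best 3 to 11: 3–11 costing 7
Total via 3: 23 + 7 = 30 m.

30 m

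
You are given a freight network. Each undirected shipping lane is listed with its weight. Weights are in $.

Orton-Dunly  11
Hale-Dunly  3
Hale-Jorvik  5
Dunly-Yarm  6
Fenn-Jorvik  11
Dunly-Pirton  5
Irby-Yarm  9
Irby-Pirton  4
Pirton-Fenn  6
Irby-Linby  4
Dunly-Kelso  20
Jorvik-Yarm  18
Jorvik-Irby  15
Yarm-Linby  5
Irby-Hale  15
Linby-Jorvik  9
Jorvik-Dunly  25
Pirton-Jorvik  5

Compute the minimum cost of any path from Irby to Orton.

$20

Running Dijkstra from Irby:
Irby: 0
Pirton: 4  (via Irby)
Linby: 4  (via Irby)
Jorvik: 9  (via Pirton)
Yarm: 9  (via Irby)
Dunly: 9  (via Pirton)
Fenn: 10  (via Pirton)
Hale: 12  (via Dunly)
Orton: 20  (via Dunly)
Shortest route: Irby → Pirton → Dunly → Orton = $20.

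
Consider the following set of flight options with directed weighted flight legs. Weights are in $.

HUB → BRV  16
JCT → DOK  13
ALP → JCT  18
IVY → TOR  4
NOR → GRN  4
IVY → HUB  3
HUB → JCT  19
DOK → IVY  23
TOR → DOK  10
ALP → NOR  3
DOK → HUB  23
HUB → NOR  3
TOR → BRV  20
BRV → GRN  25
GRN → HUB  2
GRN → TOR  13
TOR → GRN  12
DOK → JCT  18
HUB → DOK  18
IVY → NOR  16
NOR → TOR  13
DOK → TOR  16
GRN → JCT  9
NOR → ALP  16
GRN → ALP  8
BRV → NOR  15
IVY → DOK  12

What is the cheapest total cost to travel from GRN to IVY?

$43

Compare a few routes:
GRN → JCT → DOK → IVY: 9+13+23 = 45
GRN → HUB → NOR → TOR → DOK → IVY: 2+3+13+10+23 = 51
GRN → HUB → DOK → IVY: 2+18+23 = 43
GRN → TOR → DOK → IVY: 13+10+23 = 46
Cheapest is GRN → HUB → DOK → IVY at $43.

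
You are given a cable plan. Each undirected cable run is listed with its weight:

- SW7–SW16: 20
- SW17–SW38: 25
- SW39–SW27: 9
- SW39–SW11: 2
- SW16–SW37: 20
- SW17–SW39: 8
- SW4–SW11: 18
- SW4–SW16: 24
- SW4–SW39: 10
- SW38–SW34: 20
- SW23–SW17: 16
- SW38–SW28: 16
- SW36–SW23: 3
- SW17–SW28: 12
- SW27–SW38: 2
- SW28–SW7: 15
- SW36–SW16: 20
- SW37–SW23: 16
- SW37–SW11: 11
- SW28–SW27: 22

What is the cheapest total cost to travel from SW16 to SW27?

42

Candidate routes:
SW16 → SW4 → SW39 → SW27: 24+10+9 = 43
SW16 → SW4 → SW11 → SW39 → SW27: 24+18+2+9 = 53
SW16 → SW37 → SW11 → SW39 → SW27: 20+11+2+9 = 42
Cheapest is SW16 → SW37 → SW11 → SW39 → SW27 at 42.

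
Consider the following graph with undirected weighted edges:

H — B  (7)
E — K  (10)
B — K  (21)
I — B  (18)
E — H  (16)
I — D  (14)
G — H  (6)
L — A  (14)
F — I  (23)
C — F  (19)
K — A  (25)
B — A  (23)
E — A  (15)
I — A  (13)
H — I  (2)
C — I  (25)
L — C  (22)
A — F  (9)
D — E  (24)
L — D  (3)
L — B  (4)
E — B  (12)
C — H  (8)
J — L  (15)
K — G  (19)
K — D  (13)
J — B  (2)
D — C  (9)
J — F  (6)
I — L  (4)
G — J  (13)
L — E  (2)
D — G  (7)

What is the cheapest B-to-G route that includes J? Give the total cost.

Shortest B→J: B → J = 2
Best J to G: J → G costing 13
Total via J: 2 + 13 = 15.

15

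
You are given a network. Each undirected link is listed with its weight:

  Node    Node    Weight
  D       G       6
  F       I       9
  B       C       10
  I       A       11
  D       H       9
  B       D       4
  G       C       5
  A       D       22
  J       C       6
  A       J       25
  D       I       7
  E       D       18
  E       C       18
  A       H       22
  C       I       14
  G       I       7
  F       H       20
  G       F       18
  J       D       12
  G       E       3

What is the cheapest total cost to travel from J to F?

Shortest distances from J:
J: 0
C: 6  (via J)
G: 11  (via C)
D: 12  (via J)
E: 14  (via G)
B: 16  (via C)
I: 18  (via G)
H: 21  (via D)
A: 25  (via J)
F: 27  (via I)
Shortest route: J–C–G–I–F = 27.

27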